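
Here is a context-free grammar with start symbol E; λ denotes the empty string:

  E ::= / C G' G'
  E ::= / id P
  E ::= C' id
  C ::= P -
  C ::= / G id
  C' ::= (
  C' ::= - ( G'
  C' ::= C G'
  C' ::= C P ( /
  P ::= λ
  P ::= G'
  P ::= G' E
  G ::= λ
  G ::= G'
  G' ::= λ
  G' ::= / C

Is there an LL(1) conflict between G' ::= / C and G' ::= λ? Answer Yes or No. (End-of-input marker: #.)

FIRST(/ C) = { / } and FIRST(λ) = { λ }.
The second alternative is nullable and FOLLOW(G') = { #, (, -, /, id } shares / with FIRST of the first — conflict.

Yes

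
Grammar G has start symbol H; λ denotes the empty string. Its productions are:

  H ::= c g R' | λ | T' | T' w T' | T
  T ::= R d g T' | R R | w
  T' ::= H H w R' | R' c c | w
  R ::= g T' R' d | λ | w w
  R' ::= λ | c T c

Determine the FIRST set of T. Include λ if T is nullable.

{ d, g, w, λ }

From T ::= R d g T': R nullable, take FIRST(R) ∪ {d} = { d, g, w }.
From T ::= R R: R, R nullable, take FIRST(R) ∪ FIRST(R) = { g, w }; also λ since the whole RHS is nullable.
T ::= w contributes {w}.
Union: FIRST(T) = { d, g, w, λ }.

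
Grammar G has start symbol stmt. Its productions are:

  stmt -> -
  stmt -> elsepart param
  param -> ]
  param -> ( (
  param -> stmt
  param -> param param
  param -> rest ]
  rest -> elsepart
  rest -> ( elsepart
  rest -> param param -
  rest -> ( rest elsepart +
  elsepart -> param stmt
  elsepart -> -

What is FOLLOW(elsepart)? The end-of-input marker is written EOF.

{ (, +, -, ] }

In stmt -> elsepart param: add FIRST(param) = { (, -, ] }.
In rest -> elsepart: elsepart is at the end, add FOLLOW(rest) = { (, -, ] }.
In rest -> ( elsepart: elsepart is at the end, add FOLLOW(rest) = { (, -, ] }.
In rest -> ( rest elsepart +: add FIRST(+) = { + }.
Union: FOLLOW(elsepart) = { (, +, -, ] }.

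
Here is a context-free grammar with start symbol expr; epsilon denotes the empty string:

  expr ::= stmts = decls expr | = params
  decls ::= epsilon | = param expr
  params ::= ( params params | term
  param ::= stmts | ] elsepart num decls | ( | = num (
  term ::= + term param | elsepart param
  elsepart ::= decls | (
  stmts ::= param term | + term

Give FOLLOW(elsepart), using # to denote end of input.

In param ::= ] elsepart num decls: add FIRST(num decls) = { num }.
In term ::= elsepart param: add FIRST(param) = { (, +, =, ] }.
Union: FOLLOW(elsepart) = { (, +, =, ], num }.

{ (, +, =, ], num }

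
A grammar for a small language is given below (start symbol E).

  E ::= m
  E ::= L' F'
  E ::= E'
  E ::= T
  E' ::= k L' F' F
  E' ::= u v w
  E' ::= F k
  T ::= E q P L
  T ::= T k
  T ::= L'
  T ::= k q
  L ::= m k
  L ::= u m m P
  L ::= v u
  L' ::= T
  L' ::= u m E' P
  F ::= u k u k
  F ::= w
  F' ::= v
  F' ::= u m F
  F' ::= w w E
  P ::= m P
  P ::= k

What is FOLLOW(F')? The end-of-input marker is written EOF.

{ EOF, q, u, w }

In E ::= L' F': F' is at the end, add FOLLOW(E) = { EOF, q, u, w }.
In E' ::= k L' F' F: add FIRST(F) = { u, w }.
Union: FOLLOW(F') = { EOF, q, u, w }.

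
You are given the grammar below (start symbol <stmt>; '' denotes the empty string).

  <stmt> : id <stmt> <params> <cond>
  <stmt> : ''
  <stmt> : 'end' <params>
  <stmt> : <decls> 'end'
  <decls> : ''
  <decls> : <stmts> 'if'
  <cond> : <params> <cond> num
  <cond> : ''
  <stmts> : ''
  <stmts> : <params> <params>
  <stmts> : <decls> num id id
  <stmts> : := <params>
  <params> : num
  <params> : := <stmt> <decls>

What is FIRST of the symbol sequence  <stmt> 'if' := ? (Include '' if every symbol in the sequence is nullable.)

{ 'end', 'if', :=, id, num }

Add FIRST(<stmt>)\{''} = { 'end', 'if', :=, id, num }; <stmt> is nullable, continue.
'if' is a terminal; add {'if'} and stop.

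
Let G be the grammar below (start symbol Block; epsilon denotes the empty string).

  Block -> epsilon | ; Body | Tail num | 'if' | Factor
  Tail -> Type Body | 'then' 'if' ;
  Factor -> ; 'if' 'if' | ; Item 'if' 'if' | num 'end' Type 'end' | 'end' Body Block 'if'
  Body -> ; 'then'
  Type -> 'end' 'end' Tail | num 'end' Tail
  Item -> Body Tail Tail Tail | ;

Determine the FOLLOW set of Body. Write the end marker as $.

{ $, 'end', 'if', 'then', ;, num }

In Block -> ; Body: Body is at the end, add FOLLOW(Block) = { $, 'if' }.
In Tail -> Type Body: Body is at the end, add FOLLOW(Tail) = { 'end', 'if', 'then', ;, num }.
In Factor -> 'end' Body Block 'if': add FIRST(Block 'if') = { 'end', 'if', 'then', ;, num }.
In Item -> Body Tail Tail Tail: add FIRST(Tail Tail Tail) = { 'end', 'then', num }.
Union: FOLLOW(Body) = { $, 'end', 'if', 'then', ;, num }.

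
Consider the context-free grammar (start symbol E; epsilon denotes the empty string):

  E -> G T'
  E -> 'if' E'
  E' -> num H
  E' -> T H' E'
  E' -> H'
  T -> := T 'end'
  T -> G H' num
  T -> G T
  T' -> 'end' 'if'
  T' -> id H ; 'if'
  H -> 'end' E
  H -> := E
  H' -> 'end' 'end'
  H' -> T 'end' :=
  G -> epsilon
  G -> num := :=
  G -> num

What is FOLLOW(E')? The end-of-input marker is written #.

In E -> 'if' E': E' is at the end, add FOLLOW(E) = { #, ; }.
In E' -> T H' E': E' is at the end, add FOLLOW(E') = { #, ; }.
Union: FOLLOW(E') = { #, ; }.

{ #, ; }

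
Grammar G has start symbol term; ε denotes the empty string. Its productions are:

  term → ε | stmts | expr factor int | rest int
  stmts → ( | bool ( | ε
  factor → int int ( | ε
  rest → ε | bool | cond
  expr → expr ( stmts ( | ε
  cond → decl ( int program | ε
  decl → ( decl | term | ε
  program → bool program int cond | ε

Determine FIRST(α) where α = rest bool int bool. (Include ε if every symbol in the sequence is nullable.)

{ (, bool, int }

Add FIRST(rest)\{ε} = { (, bool, int }; rest is nullable, continue.
bool is a terminal; add {bool} and stop.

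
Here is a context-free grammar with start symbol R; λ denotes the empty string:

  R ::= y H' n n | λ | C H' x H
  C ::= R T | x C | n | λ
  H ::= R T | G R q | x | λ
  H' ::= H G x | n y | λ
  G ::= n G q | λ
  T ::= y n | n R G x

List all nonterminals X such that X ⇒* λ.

{ C, G, H, H', R }

Directly nullable (have an λ-production): R, C, H, H', G.
No other nonterminal has a production whose RHS symbols are all nullable.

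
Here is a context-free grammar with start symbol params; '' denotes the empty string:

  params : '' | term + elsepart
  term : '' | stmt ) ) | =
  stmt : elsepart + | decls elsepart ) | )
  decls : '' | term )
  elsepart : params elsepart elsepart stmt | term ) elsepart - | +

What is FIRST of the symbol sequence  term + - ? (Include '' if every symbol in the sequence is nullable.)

Add FIRST(term)\{''} = { ), +, = }; term is nullable, continue.
+ is a terminal; add {+} and stop.

{ ), +, = }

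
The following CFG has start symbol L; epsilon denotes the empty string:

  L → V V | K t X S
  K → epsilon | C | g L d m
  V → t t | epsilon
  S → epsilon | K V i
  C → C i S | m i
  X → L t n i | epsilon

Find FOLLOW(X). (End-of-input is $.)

In L → K t X S: add FIRST(S)\{epsilon} = { g, i, m, t }.
  Since S is nullable, also add FOLLOW(L) = { $, d, t }.
Union: FOLLOW(X) = { $, d, g, i, m, t }.

{ $, d, g, i, m, t }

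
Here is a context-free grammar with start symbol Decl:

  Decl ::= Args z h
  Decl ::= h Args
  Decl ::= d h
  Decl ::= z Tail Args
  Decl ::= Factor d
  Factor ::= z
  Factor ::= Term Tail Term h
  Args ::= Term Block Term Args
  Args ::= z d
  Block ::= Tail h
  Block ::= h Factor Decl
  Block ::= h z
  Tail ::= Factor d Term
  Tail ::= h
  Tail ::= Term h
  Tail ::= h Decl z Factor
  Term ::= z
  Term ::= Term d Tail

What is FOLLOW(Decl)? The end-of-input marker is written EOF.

{ EOF, z }

Decl is the start symbol, so EOF ∈ FOLLOW(Decl).
In Block ::= h Factor Decl: Decl is at the end, add FOLLOW(Block) = { z }.
In Tail ::= h Decl z Factor: add FIRST(z Factor) = { z }.
Union: FOLLOW(Decl) = { EOF, z }.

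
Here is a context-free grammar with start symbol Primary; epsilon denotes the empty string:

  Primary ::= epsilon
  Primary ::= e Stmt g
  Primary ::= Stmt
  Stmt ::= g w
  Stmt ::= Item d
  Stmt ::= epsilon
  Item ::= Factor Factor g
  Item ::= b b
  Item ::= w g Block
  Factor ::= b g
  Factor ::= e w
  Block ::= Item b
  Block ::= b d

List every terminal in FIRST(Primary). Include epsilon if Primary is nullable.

Primary ::= epsilon contributes epsilon.
Primary ::= e Stmt g contributes {e}.
From Primary ::= Stmt: add FIRST(Stmt) = { b, e, g, w, epsilon } (including epsilon since Stmt is nullable).
Union: FIRST(Primary) = { b, e, g, w, epsilon }.

{ b, e, g, w, epsilon }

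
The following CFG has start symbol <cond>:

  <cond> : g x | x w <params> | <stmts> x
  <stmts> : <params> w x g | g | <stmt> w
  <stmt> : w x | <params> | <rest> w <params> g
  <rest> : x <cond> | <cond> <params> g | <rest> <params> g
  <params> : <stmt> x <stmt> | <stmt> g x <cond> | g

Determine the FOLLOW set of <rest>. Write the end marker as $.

In <stmt> : <rest> w <params> g: add FIRST(w <params> g) = { w }.
In <rest> : <rest> <params> g: add FIRST(<params> g) = { g, w, x }.
Union: FOLLOW(<rest>) = { g, w, x }.

{ g, w, x }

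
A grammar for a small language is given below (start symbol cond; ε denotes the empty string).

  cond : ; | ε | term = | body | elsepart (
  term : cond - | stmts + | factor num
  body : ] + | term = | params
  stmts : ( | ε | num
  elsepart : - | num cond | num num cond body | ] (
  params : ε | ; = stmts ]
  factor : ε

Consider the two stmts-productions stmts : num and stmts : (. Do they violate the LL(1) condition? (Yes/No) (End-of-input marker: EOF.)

FIRST(num) = { num } and FIRST(() = { ( }.
The FIRST sets are disjoint and neither alternative is nullable — no conflict.

No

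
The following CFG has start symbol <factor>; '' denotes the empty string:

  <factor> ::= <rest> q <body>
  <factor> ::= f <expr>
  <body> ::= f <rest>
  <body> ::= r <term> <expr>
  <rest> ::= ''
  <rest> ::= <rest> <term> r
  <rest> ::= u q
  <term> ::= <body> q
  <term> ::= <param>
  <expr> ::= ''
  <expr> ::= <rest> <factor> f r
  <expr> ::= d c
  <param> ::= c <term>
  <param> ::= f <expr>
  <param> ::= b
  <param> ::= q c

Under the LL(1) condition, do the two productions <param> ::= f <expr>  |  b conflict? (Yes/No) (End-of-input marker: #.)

FIRST(f <expr>) = { f } and FIRST(b) = { b }.
The FIRST sets are disjoint and neither alternative is nullable — no conflict.

No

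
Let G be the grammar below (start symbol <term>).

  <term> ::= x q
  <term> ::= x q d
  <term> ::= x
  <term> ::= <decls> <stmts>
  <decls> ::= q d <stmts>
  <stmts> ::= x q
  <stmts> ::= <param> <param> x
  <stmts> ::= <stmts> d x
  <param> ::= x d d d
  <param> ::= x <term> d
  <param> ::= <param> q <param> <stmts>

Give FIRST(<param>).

<param> ::= x d d d contributes {x}.
<param> ::= x <term> d contributes {x}.
From <param> ::= <param> q <param> <stmts>: add FIRST(<param>) = { x }.
Union: FIRST(<param>) = { x }.

{ x }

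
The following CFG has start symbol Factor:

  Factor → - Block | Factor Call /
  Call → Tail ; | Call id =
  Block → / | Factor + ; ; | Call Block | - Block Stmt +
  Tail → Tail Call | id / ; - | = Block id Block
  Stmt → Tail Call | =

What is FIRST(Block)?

Block → / contributes {/}.
From Block → Factor + ; ;: add FIRST(Factor) = { - }.
From Block → Call Block: add FIRST(Call) = { =, id }.
Block → - Block Stmt + contributes {-}.
Union: FIRST(Block) = { -, /, =, id }.

{ -, /, =, id }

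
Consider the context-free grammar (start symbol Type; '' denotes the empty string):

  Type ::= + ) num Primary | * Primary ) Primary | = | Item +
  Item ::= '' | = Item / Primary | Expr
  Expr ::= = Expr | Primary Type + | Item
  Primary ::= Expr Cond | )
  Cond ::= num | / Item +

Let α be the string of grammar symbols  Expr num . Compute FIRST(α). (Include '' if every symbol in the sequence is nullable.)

{ ), /, =, num }

Add FIRST(Expr)\{''} = { ), /, =, num }; Expr is nullable, continue.
num is a terminal; add {num} and stop.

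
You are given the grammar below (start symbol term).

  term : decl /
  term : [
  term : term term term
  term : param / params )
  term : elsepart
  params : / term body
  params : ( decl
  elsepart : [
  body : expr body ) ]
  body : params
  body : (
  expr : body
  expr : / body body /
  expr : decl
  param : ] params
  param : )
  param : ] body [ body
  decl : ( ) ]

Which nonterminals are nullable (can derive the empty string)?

{ } (none)

No nonterminal has an empty production or an RHS whose symbols are all nullable.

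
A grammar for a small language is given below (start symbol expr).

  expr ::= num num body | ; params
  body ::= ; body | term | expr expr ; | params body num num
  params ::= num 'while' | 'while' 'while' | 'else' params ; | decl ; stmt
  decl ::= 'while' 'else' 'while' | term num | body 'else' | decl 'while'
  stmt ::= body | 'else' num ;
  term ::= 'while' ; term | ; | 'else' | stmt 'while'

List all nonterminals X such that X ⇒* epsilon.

No nonterminal has an empty production or an RHS whose symbols are all nullable.

{ } (none)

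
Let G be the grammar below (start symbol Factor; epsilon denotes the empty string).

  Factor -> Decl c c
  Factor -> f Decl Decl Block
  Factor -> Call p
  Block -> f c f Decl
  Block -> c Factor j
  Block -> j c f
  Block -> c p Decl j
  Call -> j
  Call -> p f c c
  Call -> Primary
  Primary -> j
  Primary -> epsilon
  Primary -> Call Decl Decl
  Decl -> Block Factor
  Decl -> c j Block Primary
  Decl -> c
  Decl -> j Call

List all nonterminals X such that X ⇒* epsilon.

{ Call, Primary }

Directly nullable (have an epsilon-production): Primary.
Call -> Primary with every symbol nullable, so Call is nullable.
No other nonterminal has a production whose RHS symbols are all nullable.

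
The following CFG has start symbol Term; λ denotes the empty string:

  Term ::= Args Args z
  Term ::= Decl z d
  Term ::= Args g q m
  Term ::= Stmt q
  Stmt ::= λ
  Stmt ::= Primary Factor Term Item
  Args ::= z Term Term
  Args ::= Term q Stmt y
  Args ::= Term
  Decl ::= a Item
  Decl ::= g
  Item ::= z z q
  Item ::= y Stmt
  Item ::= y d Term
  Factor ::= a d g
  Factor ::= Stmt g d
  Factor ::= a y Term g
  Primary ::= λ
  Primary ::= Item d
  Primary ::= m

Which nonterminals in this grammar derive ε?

Directly nullable (have an λ-production): Stmt, Primary.
No other nonterminal has a production whose RHS symbols are all nullable.

{ Primary, Stmt }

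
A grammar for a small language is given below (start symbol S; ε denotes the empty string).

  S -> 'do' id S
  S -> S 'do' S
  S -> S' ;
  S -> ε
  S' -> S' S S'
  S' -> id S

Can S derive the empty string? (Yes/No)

Yes

S has an ε-production, so S ⇒ ε.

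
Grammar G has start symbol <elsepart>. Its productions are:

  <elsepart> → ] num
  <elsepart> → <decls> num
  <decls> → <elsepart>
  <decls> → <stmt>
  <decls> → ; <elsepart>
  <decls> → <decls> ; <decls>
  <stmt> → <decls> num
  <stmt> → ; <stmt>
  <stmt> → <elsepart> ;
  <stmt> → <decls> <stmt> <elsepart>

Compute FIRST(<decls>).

From <decls> → <elsepart>: add FIRST(<elsepart>) = { ;, ] }.
From <decls> → <stmt>: add FIRST(<stmt>) = { ;, ] }.
<decls> → ; <elsepart> contributes {;}.
From <decls> → <decls> ; <decls>: add FIRST(<decls>) = { ;, ] }.
Union: FIRST(<decls>) = { ;, ] }.

{ ;, ] }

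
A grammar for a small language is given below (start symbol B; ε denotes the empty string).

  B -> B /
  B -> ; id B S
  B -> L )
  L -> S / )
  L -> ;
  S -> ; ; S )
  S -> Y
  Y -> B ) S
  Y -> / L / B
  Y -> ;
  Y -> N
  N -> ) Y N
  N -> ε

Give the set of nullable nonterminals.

Directly nullable (have an ε-production): N.
S -> Y with every symbol nullable, so S is nullable.
Y -> N with every symbol nullable, so Y is nullable.
No other nonterminal has a production whose RHS symbols are all nullable.

{ N, S, Y }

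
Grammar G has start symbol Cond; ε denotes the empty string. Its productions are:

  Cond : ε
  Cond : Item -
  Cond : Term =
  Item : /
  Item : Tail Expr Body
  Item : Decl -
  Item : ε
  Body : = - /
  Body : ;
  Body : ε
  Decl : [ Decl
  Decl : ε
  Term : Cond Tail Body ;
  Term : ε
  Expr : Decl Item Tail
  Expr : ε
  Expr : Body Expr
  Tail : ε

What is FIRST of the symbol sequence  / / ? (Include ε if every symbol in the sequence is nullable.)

{ / }

/ is a terminal; add {/} and stop.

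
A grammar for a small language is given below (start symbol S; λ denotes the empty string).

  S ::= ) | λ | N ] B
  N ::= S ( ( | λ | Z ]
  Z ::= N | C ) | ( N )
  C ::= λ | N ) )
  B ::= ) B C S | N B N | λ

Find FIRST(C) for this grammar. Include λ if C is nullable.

{ (, ), ], λ }

C ::= λ contributes λ.
From C ::= N ) ): N nullable, take FIRST(N) ∪ {)} = { (, ), ] }.
Union: FIRST(C) = { (, ), ], λ }.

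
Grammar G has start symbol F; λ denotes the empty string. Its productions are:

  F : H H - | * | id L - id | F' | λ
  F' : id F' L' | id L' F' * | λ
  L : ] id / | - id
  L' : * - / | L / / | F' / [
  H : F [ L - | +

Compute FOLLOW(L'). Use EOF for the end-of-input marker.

In F' : id F' L': L' is at the end, add FOLLOW(F') = { EOF, *, -, /, [, ], id }.
In F' : id L' F' *: add FIRST(F' *) = { *, id }.
Union: FOLLOW(L') = { EOF, *, -, /, [, ], id }.

{ EOF, *, -, /, [, ], id }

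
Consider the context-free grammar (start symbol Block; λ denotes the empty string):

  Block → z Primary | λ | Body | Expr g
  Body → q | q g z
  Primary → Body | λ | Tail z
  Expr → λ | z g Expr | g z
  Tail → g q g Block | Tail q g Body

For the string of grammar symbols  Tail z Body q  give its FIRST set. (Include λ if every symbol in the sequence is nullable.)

Add FIRST(Tail) = { g }; Tail is not nullable, stop.

{ g }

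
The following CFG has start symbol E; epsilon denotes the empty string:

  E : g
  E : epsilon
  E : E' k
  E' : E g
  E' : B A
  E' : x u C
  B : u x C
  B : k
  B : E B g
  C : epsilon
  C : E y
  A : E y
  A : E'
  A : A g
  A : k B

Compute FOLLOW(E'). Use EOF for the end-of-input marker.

{ g, k }

In E : E' k: add FIRST(k) = { k }.
In A : E': E' is at the end, add FOLLOW(A) = { g, k }.
Union: FOLLOW(E') = { g, k }.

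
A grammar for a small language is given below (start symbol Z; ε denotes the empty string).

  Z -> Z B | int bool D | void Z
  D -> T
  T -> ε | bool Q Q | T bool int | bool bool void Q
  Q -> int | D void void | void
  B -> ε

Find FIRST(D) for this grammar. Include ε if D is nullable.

{ bool, ε }

From D -> T: add FIRST(T) = { bool, ε } (including ε since T is nullable).
Union: FIRST(D) = { bool, ε }.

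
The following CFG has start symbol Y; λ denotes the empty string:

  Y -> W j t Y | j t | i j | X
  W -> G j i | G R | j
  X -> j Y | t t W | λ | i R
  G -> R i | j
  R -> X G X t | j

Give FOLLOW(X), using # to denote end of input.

{ #, i, j, t }

In Y -> X: X is at the end, add FOLLOW(Y) = { #, i, j, t }.
In R -> X G X t: add FIRST(G X t) = { i, j, t }.
In R -> X G X t: add FIRST(t) = { t }.
Union: FOLLOW(X) = { #, i, j, t }.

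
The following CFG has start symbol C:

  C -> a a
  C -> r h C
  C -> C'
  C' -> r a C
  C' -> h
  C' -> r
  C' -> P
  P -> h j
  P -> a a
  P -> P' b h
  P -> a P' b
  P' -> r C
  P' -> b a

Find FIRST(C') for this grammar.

{ a, b, h, r }

C' -> r a C contributes {r}.
C' -> h contributes {h}.
C' -> r contributes {r}.
From C' -> P: add FIRST(P) = { a, b, h, r }.
Union: FIRST(C') = { a, b, h, r }.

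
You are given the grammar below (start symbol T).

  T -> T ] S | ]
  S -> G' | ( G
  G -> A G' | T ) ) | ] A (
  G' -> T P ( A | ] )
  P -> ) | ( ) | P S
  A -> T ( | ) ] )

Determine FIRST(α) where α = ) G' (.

) is a terminal; add {)} and stop.

{ ) }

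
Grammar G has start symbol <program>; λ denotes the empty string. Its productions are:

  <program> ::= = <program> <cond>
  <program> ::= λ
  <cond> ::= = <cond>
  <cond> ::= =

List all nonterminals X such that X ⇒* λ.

Directly nullable (have an λ-production): <program>.
No other nonterminal has a production whose RHS symbols are all nullable.

{ <program> }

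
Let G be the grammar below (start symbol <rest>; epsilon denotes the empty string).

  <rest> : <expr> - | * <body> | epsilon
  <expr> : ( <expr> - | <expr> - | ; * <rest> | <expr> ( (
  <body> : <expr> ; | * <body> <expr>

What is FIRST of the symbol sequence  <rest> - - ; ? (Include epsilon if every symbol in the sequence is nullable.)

{ (, *, -, ; }

Add FIRST(<rest>)\{epsilon} = { (, *, ; }; <rest> is nullable, continue.
- is a terminal; add {-} and stop.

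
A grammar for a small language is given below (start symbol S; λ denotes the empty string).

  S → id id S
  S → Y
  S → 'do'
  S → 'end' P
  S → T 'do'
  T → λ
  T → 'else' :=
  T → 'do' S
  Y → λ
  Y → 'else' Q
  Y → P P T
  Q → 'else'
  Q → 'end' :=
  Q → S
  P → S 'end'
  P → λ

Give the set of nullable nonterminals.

Directly nullable (have an λ-production): T, Y, P.
S → Y with every symbol nullable, so S is nullable.
Q → S with every symbol nullable, so Q is nullable.

{ P, Q, S, T, Y }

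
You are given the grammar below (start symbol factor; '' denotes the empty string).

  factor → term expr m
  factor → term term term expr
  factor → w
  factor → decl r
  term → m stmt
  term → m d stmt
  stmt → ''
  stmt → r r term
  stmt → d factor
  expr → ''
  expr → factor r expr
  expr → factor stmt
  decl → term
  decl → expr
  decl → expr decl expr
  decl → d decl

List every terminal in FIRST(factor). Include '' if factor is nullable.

{ d, m, r, w }

From factor → term expr m: add FIRST(term) = { m }.
From factor → term term term expr: add FIRST(term) = { m }.
factor → w contributes {w}.
From factor → decl r: decl nullable, take FIRST(decl) ∪ {r} = { d, m, r, w }.
Union: FIRST(factor) = { d, m, r, w }.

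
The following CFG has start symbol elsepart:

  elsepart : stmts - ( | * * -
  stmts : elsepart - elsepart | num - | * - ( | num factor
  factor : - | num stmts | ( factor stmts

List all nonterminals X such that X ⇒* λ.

{ } (none)

No nonterminal has an empty production or an RHS whose symbols are all nullable.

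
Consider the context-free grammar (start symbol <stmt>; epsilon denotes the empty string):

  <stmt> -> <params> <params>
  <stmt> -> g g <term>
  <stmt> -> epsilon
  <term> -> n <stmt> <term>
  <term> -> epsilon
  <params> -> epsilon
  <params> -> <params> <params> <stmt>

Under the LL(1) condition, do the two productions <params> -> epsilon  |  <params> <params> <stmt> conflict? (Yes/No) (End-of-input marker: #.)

FIRST(epsilon) = { epsilon } and FIRST(<params> <params> <stmt>) = { g, epsilon }.
Both alternatives are nullable, violating the LL(1) condition.

Yes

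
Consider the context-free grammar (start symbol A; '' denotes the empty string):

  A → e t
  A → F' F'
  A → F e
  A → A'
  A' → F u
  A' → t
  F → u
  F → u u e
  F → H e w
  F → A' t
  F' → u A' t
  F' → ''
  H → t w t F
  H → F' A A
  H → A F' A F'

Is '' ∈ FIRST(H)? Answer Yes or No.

H → F' A A and each of F', A, A is nullable, so H ⇒* ''.

Yes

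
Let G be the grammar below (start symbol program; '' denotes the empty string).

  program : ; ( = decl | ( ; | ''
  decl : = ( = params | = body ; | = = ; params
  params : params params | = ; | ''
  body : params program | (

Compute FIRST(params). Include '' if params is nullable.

{ =, '' }

From params : params params: params, params nullable, take FIRST(params) ∪ FIRST(params) = { = }; also '' since the whole RHS is nullable.
params : = ; contributes {=}.
params : '' contributes ''.
Union: FIRST(params) = { =, '' }.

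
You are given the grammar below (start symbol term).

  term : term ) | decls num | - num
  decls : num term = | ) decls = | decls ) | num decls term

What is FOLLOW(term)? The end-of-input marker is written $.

{ $, ), -, =, num }

term is the start symbol, so $ ∈ FOLLOW(term).
In term : term ): add FIRST()) = { ) }.
In decls : num term =: add FIRST(=) = { = }.
In decls : num decls term: term is at the end, add FOLLOW(decls) = { ), -, =, num }.
Union: FOLLOW(term) = { $, ), -, =, num }.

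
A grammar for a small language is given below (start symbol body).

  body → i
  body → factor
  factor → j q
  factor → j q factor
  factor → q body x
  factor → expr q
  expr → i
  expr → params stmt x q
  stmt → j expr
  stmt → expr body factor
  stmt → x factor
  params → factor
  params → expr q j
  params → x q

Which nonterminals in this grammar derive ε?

No nonterminal has an empty production or an RHS whose symbols are all nullable.

{ } (none)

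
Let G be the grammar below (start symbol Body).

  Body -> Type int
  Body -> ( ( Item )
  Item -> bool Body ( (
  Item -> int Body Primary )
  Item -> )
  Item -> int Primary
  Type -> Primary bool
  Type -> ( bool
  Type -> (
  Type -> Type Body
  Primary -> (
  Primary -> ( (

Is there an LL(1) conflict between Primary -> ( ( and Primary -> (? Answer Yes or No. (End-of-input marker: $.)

Yes

FIRST(( () = { ( } and FIRST(() = { ( }.
Both contain (, so the two alternatives are not disjoint — LL(1) conflict.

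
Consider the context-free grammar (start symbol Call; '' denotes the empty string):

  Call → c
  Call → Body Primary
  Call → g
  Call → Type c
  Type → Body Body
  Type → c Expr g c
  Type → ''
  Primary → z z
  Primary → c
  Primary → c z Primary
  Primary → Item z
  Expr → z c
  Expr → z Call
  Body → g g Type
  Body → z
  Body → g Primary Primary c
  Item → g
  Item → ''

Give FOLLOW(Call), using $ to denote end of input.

Call is the start symbol, so $ ∈ FOLLOW(Call).
In Expr → z Call: Call is at the end, add FOLLOW(Expr) = { g }.
Union: FOLLOW(Call) = { $, g }.

{ $, g }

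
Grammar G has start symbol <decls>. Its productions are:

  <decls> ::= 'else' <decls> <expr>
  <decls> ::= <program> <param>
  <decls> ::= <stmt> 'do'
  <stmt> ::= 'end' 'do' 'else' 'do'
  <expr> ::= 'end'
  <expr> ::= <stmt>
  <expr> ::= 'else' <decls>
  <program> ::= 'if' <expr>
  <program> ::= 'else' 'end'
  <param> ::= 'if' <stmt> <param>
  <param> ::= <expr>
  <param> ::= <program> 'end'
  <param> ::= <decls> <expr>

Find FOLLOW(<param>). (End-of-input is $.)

{ $, 'else', 'end', 'if' }

In <decls> ::= <program> <param>: <param> is at the end, add FOLLOW(<decls>) = { $, 'else', 'end', 'if' }.
In <param> ::= 'if' <stmt> <param>: <param> is at the end, add FOLLOW(<param>) = { $, 'else', 'end', 'if' }.
Union: FOLLOW(<param>) = { $, 'else', 'end', 'if' }.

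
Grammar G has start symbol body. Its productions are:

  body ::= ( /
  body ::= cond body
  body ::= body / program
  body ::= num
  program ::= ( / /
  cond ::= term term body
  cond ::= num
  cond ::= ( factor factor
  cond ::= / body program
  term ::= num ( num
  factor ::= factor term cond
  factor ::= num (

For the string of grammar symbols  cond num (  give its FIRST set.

Add FIRST(cond) = { (, /, num }; cond is not nullable, stop.

{ (, /, num }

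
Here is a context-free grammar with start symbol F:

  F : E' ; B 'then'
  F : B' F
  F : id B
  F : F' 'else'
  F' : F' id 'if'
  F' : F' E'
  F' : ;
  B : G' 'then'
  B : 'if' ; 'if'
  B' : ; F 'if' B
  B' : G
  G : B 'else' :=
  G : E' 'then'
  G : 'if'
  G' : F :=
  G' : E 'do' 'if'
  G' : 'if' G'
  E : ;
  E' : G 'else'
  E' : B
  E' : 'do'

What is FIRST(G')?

{ 'do', 'if', ;, id }

From G' : F :=: add FIRST(F) = { 'do', 'if', ;, id }.
From G' : E 'do' 'if': add FIRST(E) = { ; }.
G' : 'if' G' contributes {'if'}.
Union: FIRST(G') = { 'do', 'if', ;, id }.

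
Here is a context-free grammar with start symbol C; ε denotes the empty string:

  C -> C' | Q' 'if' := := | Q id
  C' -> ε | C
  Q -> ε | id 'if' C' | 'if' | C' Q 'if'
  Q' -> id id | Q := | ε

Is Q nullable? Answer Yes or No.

Yes

Q has an ε-production, so Q ⇒ ε.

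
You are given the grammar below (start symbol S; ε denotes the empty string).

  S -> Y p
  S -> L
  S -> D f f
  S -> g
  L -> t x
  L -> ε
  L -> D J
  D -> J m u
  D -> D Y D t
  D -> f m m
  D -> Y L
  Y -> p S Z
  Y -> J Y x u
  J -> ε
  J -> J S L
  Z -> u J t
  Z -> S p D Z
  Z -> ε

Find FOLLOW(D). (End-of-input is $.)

In S -> D f f: add FIRST(f f) = { f }.
In L -> D J: add FIRST(J)\{ε} = { f, g, m, p, t }.
  Since J is nullable, also add FOLLOW(L) = { $, f, g, m, p, t, u, x }.
In D -> D Y D t: add FIRST(Y D t) = { f, g, m, p, t }.
In D -> D Y D t: add FIRST(t) = { t }.
In Z -> S p D Z: add FIRST(Z)\{ε} = { f, g, m, p, t, u }.
  Since Z is nullable, also add FOLLOW(Z) = { $, f, g, m, p, t, u, x }.
Union: FOLLOW(D) = { $, f, g, m, p, t, u, x }.

{ $, f, g, m, p, t, u, x }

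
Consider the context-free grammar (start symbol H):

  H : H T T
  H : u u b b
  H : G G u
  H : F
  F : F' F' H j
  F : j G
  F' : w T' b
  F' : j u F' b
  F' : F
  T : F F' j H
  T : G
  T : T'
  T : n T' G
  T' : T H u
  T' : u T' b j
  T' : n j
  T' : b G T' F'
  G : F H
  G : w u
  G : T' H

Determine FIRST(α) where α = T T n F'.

{ b, j, n, u, w }

Add FIRST(T) = { b, j, n, u, w }; T is not nullable, stop.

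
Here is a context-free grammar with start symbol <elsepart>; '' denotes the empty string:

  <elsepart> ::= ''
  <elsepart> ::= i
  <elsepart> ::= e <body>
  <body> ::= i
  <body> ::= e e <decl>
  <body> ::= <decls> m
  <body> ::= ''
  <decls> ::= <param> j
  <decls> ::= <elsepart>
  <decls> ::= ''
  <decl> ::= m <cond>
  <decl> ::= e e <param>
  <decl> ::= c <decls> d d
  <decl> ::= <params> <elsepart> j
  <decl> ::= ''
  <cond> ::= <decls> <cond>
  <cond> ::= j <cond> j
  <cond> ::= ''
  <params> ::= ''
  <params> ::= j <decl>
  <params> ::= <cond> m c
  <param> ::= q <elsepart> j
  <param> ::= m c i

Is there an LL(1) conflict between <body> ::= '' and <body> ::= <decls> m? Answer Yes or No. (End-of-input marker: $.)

FIRST('') = { '' } and FIRST(<decls> m) = { e, i, m, q }.
The first alternative is nullable and FOLLOW(<body>) = { $, d, e, i, j, m, q } shares e with FIRST of the second — conflict.

Yes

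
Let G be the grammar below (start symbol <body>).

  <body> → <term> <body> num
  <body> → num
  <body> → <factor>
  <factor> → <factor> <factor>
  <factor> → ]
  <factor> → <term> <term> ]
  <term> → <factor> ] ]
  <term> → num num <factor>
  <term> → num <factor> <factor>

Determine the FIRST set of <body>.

From <body> → <term> <body> num: add FIRST(<term>) = { ], num }.
<body> → num contributes {num}.
From <body> → <factor>: add FIRST(<factor>) = { ], num }.
Union: FIRST(<body>) = { ], num }.

{ ], num }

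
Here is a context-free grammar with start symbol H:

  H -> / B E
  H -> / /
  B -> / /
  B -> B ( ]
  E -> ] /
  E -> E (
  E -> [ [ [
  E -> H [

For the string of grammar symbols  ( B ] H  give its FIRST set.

{ ( }

( is a terminal; add {(} and stop.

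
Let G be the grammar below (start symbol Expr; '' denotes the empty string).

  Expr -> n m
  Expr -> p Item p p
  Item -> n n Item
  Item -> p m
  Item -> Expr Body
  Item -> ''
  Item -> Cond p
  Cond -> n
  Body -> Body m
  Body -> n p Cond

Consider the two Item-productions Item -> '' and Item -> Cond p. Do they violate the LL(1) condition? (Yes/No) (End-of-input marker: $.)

FIRST('') = { '' } and FIRST(Cond p) = { n }.
The first is nullable but FOLLOW(Item) = { p } is disjoint from FIRST of the second.

No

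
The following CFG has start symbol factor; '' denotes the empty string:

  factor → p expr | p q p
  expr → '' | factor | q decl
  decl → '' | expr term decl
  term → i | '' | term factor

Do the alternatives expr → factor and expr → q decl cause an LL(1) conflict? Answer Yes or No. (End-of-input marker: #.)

No

FIRST(factor) = { p } and FIRST(q decl) = { q }.
The FIRST sets are disjoint and neither alternative is nullable — no conflict.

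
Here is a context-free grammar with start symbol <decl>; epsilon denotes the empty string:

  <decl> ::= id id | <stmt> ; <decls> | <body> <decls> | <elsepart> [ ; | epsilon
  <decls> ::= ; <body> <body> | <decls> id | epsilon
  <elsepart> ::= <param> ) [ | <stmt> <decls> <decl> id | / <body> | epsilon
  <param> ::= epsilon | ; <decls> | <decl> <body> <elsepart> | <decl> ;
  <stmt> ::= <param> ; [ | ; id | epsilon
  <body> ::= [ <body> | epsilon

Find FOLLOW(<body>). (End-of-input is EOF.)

{ EOF, ), /, ;, [, id }

In <decl> ::= <body> <decls>: add FIRST(<decls>)\{epsilon} = { ;, id }.
  Since <decls> is nullable, also add FOLLOW(<decl>) = { EOF, ), /, ;, [, id }.
In <decls> ::= ; <body> <body>: add FIRST(<body>)\{epsilon} = { [ }.
  Since <body> is nullable, also add FOLLOW(<decls>) = { EOF, ), /, ;, [, id }.
In <decls> ::= ; <body> <body>: <body> is at the end, add FOLLOW(<decls>) = { EOF, ), /, ;, [, id }.
In <elsepart> ::= / <body>: <body> is at the end, add FOLLOW(<elsepart>) = { ), ;, [ }.
In <param> ::= <decl> <body> <elsepart>: add FIRST(<elsepart>)\{epsilon} = { ), /, ;, [, id }.
  Since <elsepart> is nullable, also add FOLLOW(<param>) = { ), ; }.
In <body> ::= [ <body>: <body> is at the end, add FOLLOW(<body>) = { EOF, ), /, ;, [, id }.
Union: FOLLOW(<body>) = { EOF, ), /, ;, [, id }.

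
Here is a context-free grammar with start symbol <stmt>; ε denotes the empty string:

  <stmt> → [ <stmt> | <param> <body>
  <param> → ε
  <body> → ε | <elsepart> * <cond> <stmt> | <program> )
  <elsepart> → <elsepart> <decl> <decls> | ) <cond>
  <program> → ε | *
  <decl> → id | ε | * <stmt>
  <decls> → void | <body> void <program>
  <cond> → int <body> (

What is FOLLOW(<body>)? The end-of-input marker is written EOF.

In <stmt> → <param> <body>: <body> is at the end, add FOLLOW(<stmt>) = { EOF, (, ), *, void }.
In <decls> → <body> void <program>: add FIRST(void <program>) = { void }.
In <cond> → int <body> (: add FIRST(() = { ( }.
Union: FOLLOW(<body>) = { EOF, (, ), *, void }.

{ EOF, (, ), *, void }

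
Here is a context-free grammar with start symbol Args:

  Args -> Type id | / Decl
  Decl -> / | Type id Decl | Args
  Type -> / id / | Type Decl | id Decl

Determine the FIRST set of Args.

{ /, id }

From Args -> Type id: add FIRST(Type) = { /, id }.
Args -> / Decl contributes {/}.
Union: FIRST(Args) = { /, id }.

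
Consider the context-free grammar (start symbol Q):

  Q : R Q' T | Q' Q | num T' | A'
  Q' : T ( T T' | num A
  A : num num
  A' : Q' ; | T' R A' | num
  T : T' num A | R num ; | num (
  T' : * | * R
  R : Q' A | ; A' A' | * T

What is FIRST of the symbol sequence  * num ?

* is a terminal; add {*} and stop.

{ * }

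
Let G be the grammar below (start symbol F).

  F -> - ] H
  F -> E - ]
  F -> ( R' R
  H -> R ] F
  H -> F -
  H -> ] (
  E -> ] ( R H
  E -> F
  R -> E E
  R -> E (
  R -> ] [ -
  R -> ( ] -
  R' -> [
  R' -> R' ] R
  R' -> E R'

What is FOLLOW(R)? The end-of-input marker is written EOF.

{ EOF, (, -, [, ] }

In F -> ( R' R: R is at the end, add FOLLOW(F) = { EOF, (, -, [, ] }.
In H -> R ] F: add FIRST(] F) = { ] }.
In E -> ] ( R H: add FIRST(H) = { (, -, ] }.
In R' -> R' ] R: R is at the end, add FOLLOW(R') = { (, -, ] }.
Union: FOLLOW(R) = { EOF, (, -, [, ] }.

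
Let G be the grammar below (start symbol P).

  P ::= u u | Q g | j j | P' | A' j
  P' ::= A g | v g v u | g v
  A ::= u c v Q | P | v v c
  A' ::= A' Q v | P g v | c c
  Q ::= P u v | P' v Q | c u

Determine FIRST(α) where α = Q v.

Add FIRST(Q) = { c, g, j, u, v }; Q is not nullable, stop.

{ c, g, j, u, v }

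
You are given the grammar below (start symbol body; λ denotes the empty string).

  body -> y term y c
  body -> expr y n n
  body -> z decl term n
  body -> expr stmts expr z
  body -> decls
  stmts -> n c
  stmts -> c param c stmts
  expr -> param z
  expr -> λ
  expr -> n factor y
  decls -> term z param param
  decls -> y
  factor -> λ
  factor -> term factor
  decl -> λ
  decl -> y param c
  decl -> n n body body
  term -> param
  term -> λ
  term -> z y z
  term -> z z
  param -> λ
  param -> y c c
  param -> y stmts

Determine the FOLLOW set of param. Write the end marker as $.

{ $, c, n, y, z }

In stmts -> c param c stmts: add FIRST(c stmts) = { c }.
In expr -> param z: add FIRST(z) = { z }.
In decls -> term z param param: add FIRST(param)\{λ} = { y }.
  Since param is nullable, also add FOLLOW(decls) = { $, c, n, y, z }.
In decls -> term z param param: param is at the end, add FOLLOW(decls) = { $, c, n, y, z }.
In decl -> y param c: add FIRST(c) = { c }.
In term -> param: param is at the end, add FOLLOW(term) = { n, y, z }.
Union: FOLLOW(param) = { $, c, n, y, z }.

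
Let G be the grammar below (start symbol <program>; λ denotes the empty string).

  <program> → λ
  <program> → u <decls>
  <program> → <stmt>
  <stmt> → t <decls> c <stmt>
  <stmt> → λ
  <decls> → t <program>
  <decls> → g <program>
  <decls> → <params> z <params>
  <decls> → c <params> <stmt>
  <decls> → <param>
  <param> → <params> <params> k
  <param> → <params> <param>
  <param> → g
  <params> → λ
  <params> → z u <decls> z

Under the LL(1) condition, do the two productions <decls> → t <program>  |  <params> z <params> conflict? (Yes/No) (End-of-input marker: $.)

No

FIRST(t <program>) = { t } and FIRST(<params> z <params>) = { z }.
The FIRST sets are disjoint and neither alternative is nullable — no conflict.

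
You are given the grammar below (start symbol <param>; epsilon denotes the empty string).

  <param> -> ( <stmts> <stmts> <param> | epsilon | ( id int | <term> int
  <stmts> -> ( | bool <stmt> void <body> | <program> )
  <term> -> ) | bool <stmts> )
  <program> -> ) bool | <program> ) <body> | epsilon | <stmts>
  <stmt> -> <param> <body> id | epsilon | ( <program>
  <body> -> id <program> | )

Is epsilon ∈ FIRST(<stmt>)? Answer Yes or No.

<stmt> has an epsilon-production, so <stmt> ⇒ epsilon.

Yes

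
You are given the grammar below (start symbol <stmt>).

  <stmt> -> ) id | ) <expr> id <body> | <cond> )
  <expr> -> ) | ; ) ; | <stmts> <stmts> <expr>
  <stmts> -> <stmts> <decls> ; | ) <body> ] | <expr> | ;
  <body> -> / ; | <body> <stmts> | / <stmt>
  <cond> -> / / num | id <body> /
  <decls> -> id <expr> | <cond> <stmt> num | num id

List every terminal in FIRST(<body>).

{ / }

<body> -> / ; contributes {/}.
From <body> -> <body> <stmts>: add FIRST(<body>) = { / }.
<body> -> / <stmt> contributes {/}.
Union: FIRST(<body>) = { / }.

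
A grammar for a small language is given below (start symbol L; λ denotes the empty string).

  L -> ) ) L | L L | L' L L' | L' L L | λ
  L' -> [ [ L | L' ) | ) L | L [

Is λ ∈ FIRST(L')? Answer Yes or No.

No

Nullable nonterminals: L.
No production of L' has an RHS whose symbols are all nullable, so L' is not nullable.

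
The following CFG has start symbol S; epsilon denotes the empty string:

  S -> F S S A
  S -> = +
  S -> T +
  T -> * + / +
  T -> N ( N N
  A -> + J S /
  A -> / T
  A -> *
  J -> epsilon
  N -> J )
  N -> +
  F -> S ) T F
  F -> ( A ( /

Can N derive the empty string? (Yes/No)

Nullable nonterminals: J.
No production of N has an RHS whose symbols are all nullable, so N is not nullable.

No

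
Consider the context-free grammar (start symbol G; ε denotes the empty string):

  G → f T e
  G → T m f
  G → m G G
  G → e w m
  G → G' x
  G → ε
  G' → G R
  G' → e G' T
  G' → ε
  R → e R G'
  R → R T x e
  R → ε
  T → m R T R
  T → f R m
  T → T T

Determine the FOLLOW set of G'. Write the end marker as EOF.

In G → G' x: add FIRST(x) = { x }.
In G' → e G' T: add FIRST(T) = { f, m }.
In R → e R G': G' is at the end, add FOLLOW(R) = { e, f, m, x }.
Union: FOLLOW(G') = { e, f, m, x }.

{ e, f, m, x }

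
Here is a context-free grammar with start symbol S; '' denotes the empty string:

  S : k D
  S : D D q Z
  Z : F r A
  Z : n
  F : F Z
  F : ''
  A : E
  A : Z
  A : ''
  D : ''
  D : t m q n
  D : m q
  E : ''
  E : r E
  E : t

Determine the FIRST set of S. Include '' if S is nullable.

S : k D contributes {k}.
From S : D D q Z: D, D nullable, take FIRST(D) ∪ FIRST(D) ∪ {q} = { m, q, t }.
Union: FIRST(S) = { k, m, q, t }.

{ k, m, q, t }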